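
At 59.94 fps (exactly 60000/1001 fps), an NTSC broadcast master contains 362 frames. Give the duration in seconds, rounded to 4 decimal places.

Running time = 362 × 1001/60000 = 181181/30000 s ≈ 6.0394 s.

6.0394 seconds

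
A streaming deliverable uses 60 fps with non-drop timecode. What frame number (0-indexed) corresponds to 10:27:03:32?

Total seconds to the label: (10 × 3600 + 27 × 60 + 3) = 37623.
Frame index = 37623 × 60 + 32 = 2257412.

frame 2257412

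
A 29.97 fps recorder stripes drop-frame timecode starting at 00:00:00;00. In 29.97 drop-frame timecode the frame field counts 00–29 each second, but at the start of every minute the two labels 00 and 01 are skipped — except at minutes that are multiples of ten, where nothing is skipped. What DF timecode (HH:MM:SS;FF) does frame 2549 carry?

00:01:25;01

Ten DF minutes hold 17982 frames, so frame 2549 lies in block 0 (frames 0–17981) with 2549 frames into that block.
The block's first minute is 1800 frames and the rest 1798 each; 2549 frames reaches minute 1, so 0 × 18 + 1 × 2 = 2 labels have been skipped so far.
Adding those back, label number 2549 + 2 = 2551 at 30 labels/s is 85 s + 1 f = 0 h 1 min 25 s frame 1, i.e. 00:01:25;01.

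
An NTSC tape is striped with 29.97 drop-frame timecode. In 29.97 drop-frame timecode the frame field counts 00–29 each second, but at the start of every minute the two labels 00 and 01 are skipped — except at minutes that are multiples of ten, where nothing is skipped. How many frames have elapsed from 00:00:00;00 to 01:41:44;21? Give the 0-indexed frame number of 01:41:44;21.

Complete 10-minute blocks: 10, each 17982 frames → 179820.
Remaining 1 whole minute in the current block: 1800 + 0 × 1798 = 1800 frames.
Within the current minute: 44 × 30 + 21 − 2 = 1339 (labels ;00/;01 skipped at this minute). Total = 179820 + 1800 + 1339 = 182959.

182959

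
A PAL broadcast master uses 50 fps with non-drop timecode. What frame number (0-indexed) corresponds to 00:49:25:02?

frame 148252

Total seconds to the label: (0 × 3600 + 49 × 60 + 25) = 2965.
Frame index = 2965 × 50 + 2 = 148252.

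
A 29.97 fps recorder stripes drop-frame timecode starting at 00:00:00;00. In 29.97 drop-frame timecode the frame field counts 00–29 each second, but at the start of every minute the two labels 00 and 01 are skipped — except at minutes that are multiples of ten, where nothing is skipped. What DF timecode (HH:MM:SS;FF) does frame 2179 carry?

Ten DF minutes hold 17982 frames, so frame 2179 lies in block 0 (frames 0–17981) with 2179 frames into that block.
The block's first minute is 1800 frames and the rest 1798 each; 2179 frames reaches minute 1, so 0 × 18 + 1 × 2 = 2 labels have been skipped so far.
Adding those back, label number 2179 + 2 = 2181 at 30 labels/s is 72 s + 21 f = 0 h 1 min 12 s frame 21, i.e. 00:01:12;21.

00:01:12;21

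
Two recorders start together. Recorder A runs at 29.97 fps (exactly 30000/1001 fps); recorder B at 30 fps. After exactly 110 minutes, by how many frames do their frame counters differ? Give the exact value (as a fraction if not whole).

110 min = 6600 s.
A emits 30000/1001 × 6600 = 18000000/91 frames; B emits 30 × 6600 = 198000.
Difference = 18000/91 frames (≈ 197.8022); B is ahead of A.

18000/91 frames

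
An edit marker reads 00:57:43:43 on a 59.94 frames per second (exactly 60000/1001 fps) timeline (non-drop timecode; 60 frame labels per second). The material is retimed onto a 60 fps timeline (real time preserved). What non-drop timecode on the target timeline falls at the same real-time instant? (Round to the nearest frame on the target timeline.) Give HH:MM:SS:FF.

00:57:47:11

Source frame index: (0×3600 + 57×60 + 43) × 60 + 43 = 207823.
Real time: 207823 / (60000/1001) = 208030823/60000 s.
Target frame: (208030823/60000) × (60) = 208030823/1000 ≈ 208030.823 → 208031.
At 60 labels/s: frame 208031 → 00:57:47:11.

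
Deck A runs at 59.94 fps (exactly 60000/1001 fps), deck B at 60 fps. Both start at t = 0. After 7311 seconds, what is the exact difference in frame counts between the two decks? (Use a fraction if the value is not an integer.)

438660/1001 frames

A emits 60000/1001 × 7311 = 438660000/1001 frames; B emits 60 × 7311 = 438660.
Difference = 438660/1001 frames (≈ 438.2218); B is ahead of A.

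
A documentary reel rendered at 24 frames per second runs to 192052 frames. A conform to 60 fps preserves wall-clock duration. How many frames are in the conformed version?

Target frames = source frames × (target rate / source rate) = 192052 × (60)/(24) = 192052 × 5/2 = 480130.

480130 frames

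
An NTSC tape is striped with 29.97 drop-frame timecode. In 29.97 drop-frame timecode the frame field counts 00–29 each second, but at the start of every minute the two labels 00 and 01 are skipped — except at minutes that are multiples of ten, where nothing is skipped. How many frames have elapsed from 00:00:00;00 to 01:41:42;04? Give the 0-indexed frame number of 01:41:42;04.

182882

As if non-drop at 30 labels/s: (1 × 3600 + 41 × 60 + 42) × 30 + 4 = 183064.
Minute boundaries passed: 101; those not divisible by 10: 101 − 10 = 91; dropped labels = 2 × 91 = 182.
Actual frame index = 183064 − 182 = 182882.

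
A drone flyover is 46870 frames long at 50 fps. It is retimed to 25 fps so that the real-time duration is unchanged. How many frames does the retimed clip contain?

23435 frames

Frames at target rate = 46870 × (25) / (50) = 23435.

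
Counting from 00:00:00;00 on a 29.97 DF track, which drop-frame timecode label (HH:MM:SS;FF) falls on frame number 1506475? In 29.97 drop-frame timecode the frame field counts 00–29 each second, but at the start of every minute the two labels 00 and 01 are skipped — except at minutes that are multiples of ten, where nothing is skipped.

Ten DF minutes hold 17982 frames, so frame 1506475 lies in block 83 (frames 1492506–1510487) with 13969 frames into that block.
The block's first minute is 1800 frames and the rest 1798 each; 13969 frames reaches minute 7, so 83 × 18 + 7 × 2 = 1508 labels have been skipped so far.
Adding those back, label number 1506475 + 1508 = 1507983 at 30 labels/s is 50266 s + 3 f = 13 h 57 min 46 s frame 3, i.e. 13:57:46;03.

13:57:46;03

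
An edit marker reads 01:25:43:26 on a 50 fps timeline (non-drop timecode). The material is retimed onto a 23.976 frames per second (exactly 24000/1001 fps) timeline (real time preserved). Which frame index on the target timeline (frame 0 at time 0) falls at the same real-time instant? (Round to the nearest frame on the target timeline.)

Source frame index: (1×3600 + 25×60 + 43) × 50 + 26 = 257176.
Real time: 257176 / (50) = 128588/25 s.
Target frame: (128588/25) × (24000/1001) = 123444480/1001 ≈ 123321.159 → 123321.

frame 123321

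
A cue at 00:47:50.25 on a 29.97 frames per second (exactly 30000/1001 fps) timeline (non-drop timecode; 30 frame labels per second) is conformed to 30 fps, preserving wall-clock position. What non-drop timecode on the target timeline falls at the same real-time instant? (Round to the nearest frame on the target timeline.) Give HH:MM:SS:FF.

Source frame index: (0×3600 + 47×60 + 50) × 30 + 25 = 86125.
Real time: 86125 / (30000/1001) = 689689/240 s.
Target frame: (689689/240) × (30) = 689689/8 ≈ 86211.125 → 86211.
At 30 labels/s: frame 86211 → 00:47:53:21.

00:47:53:21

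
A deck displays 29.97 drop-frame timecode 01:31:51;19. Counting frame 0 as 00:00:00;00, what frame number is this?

165185

Complete 10-minute blocks: 9, each 17982 frames → 161838.
Remaining 1 whole minute in the current block: 1800 + 0 × 1798 = 1800 frames.
Within the current minute: 51 × 30 + 19 − 2 = 1547 (labels ;00/;01 skipped at this minute). Total = 161838 + 1800 + 1547 = 165185.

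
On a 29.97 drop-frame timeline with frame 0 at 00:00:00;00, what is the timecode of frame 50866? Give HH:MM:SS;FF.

Ten DF minutes hold 17982 frames, so frame 50866 lies in block 2 (frames 35964–53945) with 14902 frames into that block.
The block's first minute is 1800 frames and the rest 1798 each; 14902 frames reaches minute 8, so 2 × 18 + 8 × 2 = 52 labels have been skipped so far.
Adding those back, label number 50866 + 52 = 50918 at 30 labels/s is 1697 s + 8 f = 0 h 28 min 17 s frame 8, i.e. 00:28:17;08.

00:28:17;08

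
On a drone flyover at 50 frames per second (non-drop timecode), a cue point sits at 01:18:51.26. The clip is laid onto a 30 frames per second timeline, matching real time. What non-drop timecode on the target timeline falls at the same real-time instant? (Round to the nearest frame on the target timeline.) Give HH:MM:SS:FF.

Source frame index: (1×3600 + 18×60 + 51) × 50 + 26 = 236576.
Real time: 236576 / (50) = 118288/25 s.
Target frame: (118288/25) × (30) = 709728/5 ≈ 141945.600 → 141946.
At 30 labels/s: frame 141946 → 01:18:51:16.

01:18:51:16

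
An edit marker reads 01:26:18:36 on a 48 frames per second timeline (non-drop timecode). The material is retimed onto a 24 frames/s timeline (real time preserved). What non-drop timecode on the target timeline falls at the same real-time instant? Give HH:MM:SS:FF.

01:26:18:18

Source frame index: (1×3600 + 26×60 + 18) × 48 + 36 = 248580.
Real time: 248580 / (48) = 20715/4 s.
Target frame: (20715/4) × (24) = 124290.
At 24 labels/s: frame 124290 → 01:26:18:18.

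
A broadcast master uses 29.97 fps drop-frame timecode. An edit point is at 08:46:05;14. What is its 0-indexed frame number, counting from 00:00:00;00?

Complete 10-minute blocks: 52, each 17982 frames → 935064.
Remaining 6 whole minutes in the current block: 1800 + 5 × 1798 = 10790 frames.
Within the current minute: 5 × 30 + 14 − 2 = 162 (labels ;00/;01 skipped at this minute). Total = 935064 + 10790 + 162 = 946016.

946016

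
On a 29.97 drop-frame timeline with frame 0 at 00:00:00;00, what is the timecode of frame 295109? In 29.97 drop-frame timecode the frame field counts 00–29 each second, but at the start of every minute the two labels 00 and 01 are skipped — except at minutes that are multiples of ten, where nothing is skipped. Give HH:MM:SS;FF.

Ten DF minutes hold 17982 frames, so frame 295109 lies in block 16 (frames 287712–305693) with 7397 frames into that block.
The block's first minute is 1800 frames and the rest 1798 each; 7397 frames reaches minute 4, so 16 × 18 + 4 × 2 = 296 labels have been skipped so far.
Adding those back, label number 295109 + 296 = 295405 at 30 labels/s is 9846 s + 25 f = 2 h 44 min 6 s frame 25, i.e. 02:44:06;25.

02:44:06;25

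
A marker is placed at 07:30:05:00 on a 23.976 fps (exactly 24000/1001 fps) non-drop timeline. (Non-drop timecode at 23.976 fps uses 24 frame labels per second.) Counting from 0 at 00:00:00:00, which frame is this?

frame 648120

Total seconds to the label: (7 × 3600 + 30 × 60 + 5) = 27005.
Frame index = 27005 × 24 + 0 = 648120.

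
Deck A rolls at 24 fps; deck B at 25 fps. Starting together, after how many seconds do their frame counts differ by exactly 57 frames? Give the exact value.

57 seconds

The gap grows by |25 − 24| = 1 frame per second.
Time for a 57-frame gap: 57 ÷ (1) = 57 s.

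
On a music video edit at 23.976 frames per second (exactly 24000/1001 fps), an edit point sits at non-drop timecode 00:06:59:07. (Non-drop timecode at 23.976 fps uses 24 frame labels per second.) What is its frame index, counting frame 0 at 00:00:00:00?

Total seconds to the label: (0 × 3600 + 6 × 60 + 59) = 419.
Frame index = 419 × 24 + 7 = 10063.

frame 10063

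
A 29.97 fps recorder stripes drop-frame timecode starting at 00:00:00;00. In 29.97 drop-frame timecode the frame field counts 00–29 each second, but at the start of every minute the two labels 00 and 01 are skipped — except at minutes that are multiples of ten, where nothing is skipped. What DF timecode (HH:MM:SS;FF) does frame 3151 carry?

00:01:45;03

Each 10-minute DF block holds 10 × 60 × 30 − 9 × 2 = 17982 frames. 3151 ÷ 17982 → 0 full blocks, remainder 3151.
Within the partial block the first minute is 1800 frames and each further minute 1798, so 1 further minute boundary passed. Total skipped labels = 18 × 0 + 2 × 1 = 2.
Non-drop label index = 3151 + 2 = 3153; at 30 labels/s that is 00:01:45:03, i.e. DF 00:01:45;03.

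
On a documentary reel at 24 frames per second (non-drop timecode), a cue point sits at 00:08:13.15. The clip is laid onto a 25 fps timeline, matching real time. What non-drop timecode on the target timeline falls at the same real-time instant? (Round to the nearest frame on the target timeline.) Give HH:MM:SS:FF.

00:08:13:16

Source frame index: (0×3600 + 8×60 + 13) × 24 + 15 = 11847.
Real time: 11847 / (24) = 3949/8 s.
Target frame: (3949/8) × (25) = 98725/8 ≈ 12340.625 → 12341.
At 25 labels/s: frame 12341 → 00:08:13:16.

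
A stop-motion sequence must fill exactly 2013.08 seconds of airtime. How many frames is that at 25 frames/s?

Frames = 2013.08 × 25 = 50327.

50327 frames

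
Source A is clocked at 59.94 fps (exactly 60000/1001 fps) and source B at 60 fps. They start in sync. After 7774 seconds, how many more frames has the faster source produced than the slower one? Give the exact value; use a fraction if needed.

A emits 60000/1001 × 7774 = 35880000/77 frames; B emits 60 × 7774 = 466440.
Difference = 35880/77 frames (≈ 465.9740); B is ahead of A.

35880/77 frames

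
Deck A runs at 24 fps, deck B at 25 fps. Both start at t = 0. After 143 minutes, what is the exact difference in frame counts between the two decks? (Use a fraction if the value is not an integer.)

143 min = 8580 s.
A emits 24 × 8580 = 205920 frames; B emits 25 × 8580 = 214500.
Difference = 8580 frames; B is ahead of A.

8580 frames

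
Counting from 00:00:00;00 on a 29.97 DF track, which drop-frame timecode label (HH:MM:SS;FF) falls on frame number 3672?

00:02:02;16

Ten DF minutes hold 17982 frames, so frame 3672 lies in block 0 (frames 0–17981) with 3672 frames into that block.
The block's first minute is 1800 frames and the rest 1798 each; 3672 frames reaches minute 2, so 0 × 18 + 2 × 2 = 4 labels have been skipped so far.
Adding those back, label number 3672 + 4 = 3676 at 30 labels/s is 122 s + 16 f = 0 h 2 min 2 s frame 16, i.e. 00:02:02;16.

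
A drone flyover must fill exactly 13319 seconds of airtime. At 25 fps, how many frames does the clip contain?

332975 frames

Frames = 13319 × 25 = 332975.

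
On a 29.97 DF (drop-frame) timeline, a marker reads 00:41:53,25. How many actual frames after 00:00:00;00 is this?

As if non-drop at 30 labels/s: (0 × 3600 + 41 × 60 + 53) × 30 + 25 = 75415.
Minute boundaries passed: 41; those not divisible by 10: 41 − 4 = 37; dropped labels = 2 × 37 = 74.
Actual frame index = 75415 − 74 = 75341.

75341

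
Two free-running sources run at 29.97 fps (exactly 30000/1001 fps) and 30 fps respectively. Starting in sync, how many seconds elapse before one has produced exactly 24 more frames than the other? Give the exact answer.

The gap grows by |30 − 30000/1001| = 30/1001 frames per second.
Time for a 24-frame gap: 24 ÷ (30/1001) = 800.8 s.

800.8 seconds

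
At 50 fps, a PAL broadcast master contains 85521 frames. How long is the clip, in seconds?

1710.42 seconds

Running time = 85521 / (50) = 1710.42 s.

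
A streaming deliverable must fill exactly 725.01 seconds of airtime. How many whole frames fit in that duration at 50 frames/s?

36250 frames

Frames = 725.01 × 50 = 72501/2 ≈ 36250.5000.
Complete frames: 36250.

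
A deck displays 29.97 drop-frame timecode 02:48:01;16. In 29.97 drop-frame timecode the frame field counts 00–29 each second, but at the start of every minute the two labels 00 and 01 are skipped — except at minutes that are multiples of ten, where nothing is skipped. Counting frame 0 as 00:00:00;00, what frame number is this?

As if non-drop at 30 labels/s: (2 × 3600 + 48 × 60 + 1) × 30 + 16 = 302446.
Minute boundaries passed: 168; those not divisible by 10: 168 − 16 = 152; dropped labels = 2 × 152 = 304.
Actual frame index = 302446 − 304 = 302142.

302142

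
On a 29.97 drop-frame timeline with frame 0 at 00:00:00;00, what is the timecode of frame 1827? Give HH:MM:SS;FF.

Ten DF minutes hold 17982 frames, so frame 1827 lies in block 0 (frames 0–17981) with 1827 frames into that block.
The block's first minute is 1800 frames and the rest 1798 each; 1827 frames reaches minute 1, so 0 × 18 + 1 × 2 = 2 labels have been skipped so far.
Adding those back, label number 1827 + 2 = 1829 at 30 labels/s is 60 s + 29 f = 0 h 1 min 0 s frame 29, i.e. 00:01:00;29.

00:01:00;29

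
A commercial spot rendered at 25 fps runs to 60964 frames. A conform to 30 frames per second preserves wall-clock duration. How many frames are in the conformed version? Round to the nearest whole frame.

73157 frames

Frames at target rate = 60964 × (30) / (25) = 365784/5 ≈ 73156.800.
Nearest whole frame: 73157.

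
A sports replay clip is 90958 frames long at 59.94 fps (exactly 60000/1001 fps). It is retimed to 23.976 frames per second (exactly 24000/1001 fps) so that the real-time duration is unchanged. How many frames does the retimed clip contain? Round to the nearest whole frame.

36383 frames

Frames at target rate = 90958 × (24000/1001) / (60000/1001) = 181916/5 ≈ 36383.200.
Nearest whole frame: 36383.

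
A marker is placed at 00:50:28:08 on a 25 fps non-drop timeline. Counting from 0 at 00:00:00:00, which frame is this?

75708

Total seconds to the label: (0 × 3600 + 50 × 60 + 28) = 3028.
Frame index = 3028 × 25 + 8 = 75708.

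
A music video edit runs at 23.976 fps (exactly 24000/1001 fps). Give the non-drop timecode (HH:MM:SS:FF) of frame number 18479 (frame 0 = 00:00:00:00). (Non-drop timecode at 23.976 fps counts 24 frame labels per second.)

18479 ÷ 24 = 769 full seconds, remainder 23 frames.
769 s = 0 h 12 min 49 s.
Timecode: 00:12:49:23.

00:12:49:23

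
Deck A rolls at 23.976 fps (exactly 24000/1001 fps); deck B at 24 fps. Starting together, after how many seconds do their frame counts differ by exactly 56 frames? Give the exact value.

7007/3 seconds

The gap grows by |24 − 24000/1001| = 24/1001 frames per second.
Time for a 56-frame gap: 56 ÷ (24/1001) = 7007/3 s.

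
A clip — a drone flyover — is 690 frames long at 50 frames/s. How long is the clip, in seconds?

Running time = 690 / (50) = 13.8 s.

13.8 seconds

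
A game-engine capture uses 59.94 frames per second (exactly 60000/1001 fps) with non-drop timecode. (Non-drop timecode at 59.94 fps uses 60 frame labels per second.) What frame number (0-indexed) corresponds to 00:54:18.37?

frame 195517

Total seconds to the label: (0 × 3600 + 54 × 60 + 18) = 3258.
Frame index = 3258 × 60 + 37 = 195517.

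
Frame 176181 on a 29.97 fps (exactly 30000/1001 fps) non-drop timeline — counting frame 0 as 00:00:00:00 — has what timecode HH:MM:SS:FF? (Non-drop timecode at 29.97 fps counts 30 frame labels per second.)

176181 ÷ 30 = 5872 full seconds, remainder 21 frames.
5872 s = 1 h 37 min 52 s.
Timecode: 01:37:52:21.

01:37:52:21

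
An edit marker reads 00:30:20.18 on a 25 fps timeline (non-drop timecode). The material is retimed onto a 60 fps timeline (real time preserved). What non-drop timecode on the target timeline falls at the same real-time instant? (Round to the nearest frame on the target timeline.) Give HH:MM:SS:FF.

Source frame index: (0×3600 + 30×60 + 20) × 25 + 18 = 45518.
Real time: 45518 / (25) = 45518/25 s.
Target frame: (45518/25) × (60) = 546216/5 ≈ 109243.200 → 109243.
At 60 labels/s: frame 109243 → 00:30:20:43.

00:30:20:43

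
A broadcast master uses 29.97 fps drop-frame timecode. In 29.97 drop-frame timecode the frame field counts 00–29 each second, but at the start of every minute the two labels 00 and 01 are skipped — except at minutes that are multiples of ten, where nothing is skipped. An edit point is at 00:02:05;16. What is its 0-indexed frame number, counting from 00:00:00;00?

3762

Complete 10-minute blocks: 0, each 17982 frames → 0.
Remaining 2 whole minutes in the current block: 1800 + 1 × 1798 = 3598 frames.
Within the current minute: 5 × 30 + 16 − 2 = 164 (labels ;00/;01 skipped at this minute). Total = 0 + 3598 + 164 = 3762.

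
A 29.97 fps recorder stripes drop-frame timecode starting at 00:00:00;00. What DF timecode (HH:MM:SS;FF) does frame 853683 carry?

Each 10-minute DF block holds 10 × 60 × 30 − 9 × 2 = 17982 frames. 853683 ÷ 17982 → 47 full blocks, remainder 8529.
Within the partial block the first minute is 1800 frames and each further minute 1798, so 4 further minute boundaries passed. Total skipped labels = 18 × 47 + 2 × 4 = 854.
Non-drop label index = 853683 + 854 = 854537; at 30 labels/s that is 07:54:44:17, i.e. DF 07:54:44;17.

07:54:44;17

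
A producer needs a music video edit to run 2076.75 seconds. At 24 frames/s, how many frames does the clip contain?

Frames = 2076.75 × 24 = 49842.

49842 frames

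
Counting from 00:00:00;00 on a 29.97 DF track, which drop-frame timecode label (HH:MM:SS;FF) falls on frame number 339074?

Ten DF minutes hold 17982 frames, so frame 339074 lies in block 18 (frames 323676–341657) with 15398 frames into that block.
The block's first minute is 1800 frames and the rest 1798 each; 15398 frames reaches minute 8, so 18 × 18 + 8 × 2 = 340 labels have been skipped so far.
Adding those back, label number 339074 + 340 = 339414 at 30 labels/s is 11313 s + 24 f = 3 h 8 min 33 s frame 24, i.e. 03:08:33;24.

03:08:33;24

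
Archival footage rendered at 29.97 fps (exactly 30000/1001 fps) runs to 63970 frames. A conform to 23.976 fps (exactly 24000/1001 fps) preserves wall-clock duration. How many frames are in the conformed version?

Target frames = source frames × (target rate / source rate) = 63970 × (24000/1001)/(30000/1001) = 63970 × 4/5 = 51176.

51176 frames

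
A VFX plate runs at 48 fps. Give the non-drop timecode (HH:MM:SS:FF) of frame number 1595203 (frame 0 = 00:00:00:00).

1595203 ÷ 48 = 33233 full seconds, remainder 19 frames.
33233 s = 9 h 13 min 53 s.
Timecode: 09:13:53:19.

09:13:53:19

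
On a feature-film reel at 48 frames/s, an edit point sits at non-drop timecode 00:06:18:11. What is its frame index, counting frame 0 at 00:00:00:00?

Total seconds to the label: (0 × 3600 + 6 × 60 + 18) = 378.
Frame index = 378 × 48 + 11 = 18155.

18155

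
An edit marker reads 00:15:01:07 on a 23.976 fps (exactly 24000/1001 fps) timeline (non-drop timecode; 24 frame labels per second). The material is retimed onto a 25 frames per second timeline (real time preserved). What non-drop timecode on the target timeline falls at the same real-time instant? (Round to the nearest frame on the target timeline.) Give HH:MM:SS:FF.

00:15:02:05

Source frame index: (0×3600 + 15×60 + 1) × 24 + 7 = 21631.
Real time: 21631 / (24000/1001) = 21652631/24000 s.
Target frame: (21652631/24000) × (25) = 21652631/960 ≈ 22554.824 → 22555.
At 25 labels/s: frame 22555 → 00:15:02:05.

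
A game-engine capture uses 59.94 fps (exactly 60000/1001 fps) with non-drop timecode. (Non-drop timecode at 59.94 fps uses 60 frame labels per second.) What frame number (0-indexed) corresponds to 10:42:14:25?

Total seconds to the label: (10 × 3600 + 42 × 60 + 14) = 38534.
Frame index = 38534 × 60 + 25 = 2312065.

frame 2312065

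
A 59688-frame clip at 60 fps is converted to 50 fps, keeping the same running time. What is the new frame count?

49740 frames

Target frames = source frames × (target rate / source rate) = 59688 × (50)/(60) = 59688 × 5/6 = 49740.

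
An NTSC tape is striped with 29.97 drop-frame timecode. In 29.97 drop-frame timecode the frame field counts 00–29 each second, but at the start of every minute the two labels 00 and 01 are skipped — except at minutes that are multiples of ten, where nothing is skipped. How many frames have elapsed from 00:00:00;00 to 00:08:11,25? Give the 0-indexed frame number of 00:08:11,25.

As if non-drop at 30 labels/s: (0 × 3600 + 8 × 60 + 11) × 30 + 25 = 14755.
Minute boundaries passed: 8; those not divisible by 10: 8 − 0 = 8; dropped labels = 2 × 8 = 16.
Actual frame index = 14755 − 16 = 14739.

14739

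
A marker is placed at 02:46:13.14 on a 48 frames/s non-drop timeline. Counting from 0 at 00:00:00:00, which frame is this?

478718

Total seconds to the label: (2 × 3600 + 46 × 60 + 13) = 9973.
Frame index = 9973 × 48 + 14 = 478718.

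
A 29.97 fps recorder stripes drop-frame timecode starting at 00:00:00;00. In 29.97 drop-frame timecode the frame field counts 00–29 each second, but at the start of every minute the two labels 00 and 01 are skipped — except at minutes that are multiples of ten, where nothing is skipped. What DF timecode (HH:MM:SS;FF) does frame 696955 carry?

Ten DF minutes hold 17982 frames, so frame 696955 lies in block 38 (frames 683316–701297) with 13639 frames into that block.
The block's first minute is 1800 frames and the rest 1798 each; 13639 frames reaches minute 7, so 38 × 18 + 7 × 2 = 698 labels have been skipped so far.
Adding those back, label number 696955 + 698 = 697653 at 30 labels/s is 23255 s + 3 f = 6 h 27 min 35 s frame 3, i.e. 06:27:35;03.

06:27:35;03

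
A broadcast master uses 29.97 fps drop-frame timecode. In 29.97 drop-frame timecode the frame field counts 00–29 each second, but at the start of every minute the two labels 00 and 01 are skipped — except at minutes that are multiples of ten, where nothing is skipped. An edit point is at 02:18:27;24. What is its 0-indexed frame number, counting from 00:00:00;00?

Complete 10-minute blocks: 13, each 17982 frames → 233766.
Remaining 8 whole minutes in the current block: 1800 + 7 × 1798 = 14386 frames.
Within the current minute: 27 × 30 + 24 − 2 = 832 (labels ;00/;01 skipped at this minute). Total = 233766 + 14386 + 832 = 248984.

248984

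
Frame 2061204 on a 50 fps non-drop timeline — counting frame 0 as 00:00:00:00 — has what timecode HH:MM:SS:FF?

11:27:04:04

2061204 ÷ 50 = 41224 full seconds, remainder 4 frames.
41224 s = 11 h 27 min 4 s.
Timecode: 11:27:04:04.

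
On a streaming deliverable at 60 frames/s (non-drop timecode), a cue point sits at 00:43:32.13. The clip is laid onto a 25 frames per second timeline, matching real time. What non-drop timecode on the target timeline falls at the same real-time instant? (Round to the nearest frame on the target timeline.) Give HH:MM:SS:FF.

Source frame index: (0×3600 + 43×60 + 32) × 60 + 13 = 156733.
Real time: 156733 / (60) = 156733/60 s.
Target frame: (156733/60) × (25) = 783665/12 ≈ 65305.417 → 65305.
At 25 labels/s: frame 65305 → 00:43:32:05.

00:43:32:05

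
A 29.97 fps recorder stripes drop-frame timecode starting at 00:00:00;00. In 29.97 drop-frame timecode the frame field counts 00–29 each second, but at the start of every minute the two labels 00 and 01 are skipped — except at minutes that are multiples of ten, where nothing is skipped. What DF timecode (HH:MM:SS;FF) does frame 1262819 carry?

11:42:16;03

Ten DF minutes hold 17982 frames, so frame 1262819 lies in block 70 (frames 1258740–1276721) with 4079 frames into that block.
The block's first minute is 1800 frames and the rest 1798 each; 4079 frames reaches minute 2, so 70 × 18 + 2 × 2 = 1264 labels have been skipped so far.
Adding those back, label number 1262819 + 1264 = 1264083 at 30 labels/s is 42136 s + 3 f = 11 h 42 min 16 s frame 3, i.e. 11:42:16;03.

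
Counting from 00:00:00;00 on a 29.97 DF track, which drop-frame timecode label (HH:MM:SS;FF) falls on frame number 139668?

01:17:40;08

Each 10-minute DF block holds 10 × 60 × 30 − 9 × 2 = 17982 frames. 139668 ÷ 17982 → 7 full blocks, remainder 13794.
Within the partial block the first minute is 1800 frames and each further minute 1798, so 7 further minute boundaries passed. Total skipped labels = 18 × 7 + 2 × 7 = 140.
Non-drop label index = 139668 + 140 = 139808; at 30 labels/s that is 01:17:40:08, i.e. DF 01:17:40;08.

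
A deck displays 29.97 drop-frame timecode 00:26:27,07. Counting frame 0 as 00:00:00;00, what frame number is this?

Complete 10-minute blocks: 2, each 17982 frames → 35964.
Remaining 6 whole minutes in the current block: 1800 + 5 × 1798 = 10790 frames.
Within the current minute: 27 × 30 + 7 − 2 = 815 (labels ;00/;01 skipped at this minute). Total = 35964 + 10790 + 815 = 47569.

47569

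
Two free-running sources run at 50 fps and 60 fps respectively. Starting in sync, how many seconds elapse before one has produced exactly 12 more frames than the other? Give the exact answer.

The gap grows by |60 − 50| = 10 frames per second.
Time for a 12-frame gap: 12 ÷ (10) = 1.2 s.

1.2 seconds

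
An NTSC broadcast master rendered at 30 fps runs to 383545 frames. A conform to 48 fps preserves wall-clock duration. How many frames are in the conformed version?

613672 frames

Target frames = source frames × (target rate / source rate) = 383545 × (48)/(30) = 383545 × 8/5 = 613672.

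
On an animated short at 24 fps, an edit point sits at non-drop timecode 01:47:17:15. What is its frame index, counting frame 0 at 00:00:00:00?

Total seconds to the label: (1 × 3600 + 47 × 60 + 17) = 6437.
Frame index = 6437 × 24 + 15 = 154503.

154503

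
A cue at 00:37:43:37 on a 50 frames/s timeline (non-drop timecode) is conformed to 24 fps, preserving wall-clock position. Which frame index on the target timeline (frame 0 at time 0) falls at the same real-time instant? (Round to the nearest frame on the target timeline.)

Source frame index: (0×3600 + 37×60 + 43) × 50 + 37 = 113187.
Real time: 113187 / (50) = 113187/50 s.
Target frame: (113187/50) × (24) = 1358244/25 ≈ 54329.760 → 54330.

frame 54330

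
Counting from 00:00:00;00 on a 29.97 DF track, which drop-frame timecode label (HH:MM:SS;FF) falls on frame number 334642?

03:06:05;28

Ten DF minutes hold 17982 frames, so frame 334642 lies in block 18 (frames 323676–341657) with 10966 frames into that block.
The block's first minute is 1800 frames and the rest 1798 each; 10966 frames reaches minute 6, so 18 × 18 + 6 × 2 = 336 labels have been skipped so far.
Adding those back, label number 334642 + 336 = 334978 at 30 labels/s is 11165 s + 28 f = 3 h 6 min 5 s frame 28, i.e. 03:06:05;28.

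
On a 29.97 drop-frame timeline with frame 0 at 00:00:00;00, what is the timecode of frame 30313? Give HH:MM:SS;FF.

00:16:51;13

Each 10-minute DF block holds 10 × 60 × 30 − 9 × 2 = 17982 frames. 30313 ÷ 17982 → 1 full block, remainder 12331.
Within the partial block the first minute is 1800 frames and each further minute 1798, so 6 further minute boundaries passed. Total skipped labels = 18 × 1 + 2 × 6 = 30.
Non-drop label index = 30313 + 30 = 30343; at 30 labels/s that is 00:16:51:13, i.e. DF 00:16:51;13.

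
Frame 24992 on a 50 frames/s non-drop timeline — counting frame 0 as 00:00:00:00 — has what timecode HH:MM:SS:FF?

00:08:19:42

24992 ÷ 50 = 499 full seconds, remainder 42 frames.
499 s = 0 h 8 min 19 s.
Timecode: 00:08:19:42.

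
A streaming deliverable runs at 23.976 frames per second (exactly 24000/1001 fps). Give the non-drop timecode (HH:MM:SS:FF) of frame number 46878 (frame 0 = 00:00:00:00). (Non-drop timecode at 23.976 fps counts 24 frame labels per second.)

46878 ÷ 24 = 1953 full seconds, remainder 6 frames.
1953 s = 0 h 32 min 33 s.
Timecode: 00:32:33:06.

00:32:33:06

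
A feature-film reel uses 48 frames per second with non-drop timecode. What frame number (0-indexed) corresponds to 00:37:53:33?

frame 109137

Total seconds to the label: (0 × 3600 + 37 × 60 + 53) = 2273.
Frame index = 2273 × 48 + 33 = 109137.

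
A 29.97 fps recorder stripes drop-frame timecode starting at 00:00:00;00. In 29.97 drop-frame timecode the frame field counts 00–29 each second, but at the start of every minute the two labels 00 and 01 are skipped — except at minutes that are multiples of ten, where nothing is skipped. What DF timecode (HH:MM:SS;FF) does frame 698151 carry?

06:28:15;01

Each 10-minute DF block holds 10 × 60 × 30 − 9 × 2 = 17982 frames. 698151 ÷ 17982 → 38 full blocks, remainder 14835.
Within the partial block the first minute is 1800 frames and each further minute 1798, so 8 further minute boundaries passed. Total skipped labels = 18 × 38 + 2 × 8 = 700.
Non-drop label index = 698151 + 700 = 698851; at 30 labels/s that is 06:28:15:01, i.e. DF 06:28:15;01.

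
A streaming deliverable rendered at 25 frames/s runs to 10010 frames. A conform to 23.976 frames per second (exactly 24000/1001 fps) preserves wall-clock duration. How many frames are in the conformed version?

9600 frames

Target frames = source frames × (target rate / source rate) = 10010 × (24000/1001)/(25) = 10010 × 960/1001 = 9600.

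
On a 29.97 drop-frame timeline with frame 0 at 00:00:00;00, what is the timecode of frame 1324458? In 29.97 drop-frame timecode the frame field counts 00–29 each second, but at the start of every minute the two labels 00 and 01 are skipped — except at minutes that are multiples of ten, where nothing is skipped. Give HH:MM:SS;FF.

12:16:32;24

Ten DF minutes hold 17982 frames, so frame 1324458 lies in block 73 (frames 1312686–1330667) with 11772 frames into that block.
The block's first minute is 1800 frames and the rest 1798 each; 11772 frames reaches minute 6, so 73 × 18 + 6 × 2 = 1326 labels have been skipped so far.
Adding those back, label number 1324458 + 1326 = 1325784 at 30 labels/s is 44192 s + 24 f = 12 h 16 min 32 s frame 24, i.e. 12:16:32;24.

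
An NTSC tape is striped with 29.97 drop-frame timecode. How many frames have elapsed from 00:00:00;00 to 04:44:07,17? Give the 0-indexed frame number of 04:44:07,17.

510915

Complete 10-minute blocks: 28, each 17982 frames → 503496.
Remaining 4 whole minutes in the current block: 1800 + 3 × 1798 = 7194 frames.
Within the current minute: 7 × 30 + 17 − 2 = 225 (labels ;00/;01 skipped at this minute). Total = 503496 + 7194 + 225 = 510915.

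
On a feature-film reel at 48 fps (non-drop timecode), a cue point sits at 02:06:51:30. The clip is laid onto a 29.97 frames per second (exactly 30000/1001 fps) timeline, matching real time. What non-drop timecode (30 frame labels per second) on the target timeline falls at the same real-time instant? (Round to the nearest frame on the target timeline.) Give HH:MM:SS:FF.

Source frame index: (2×3600 + 6×60 + 51) × 48 + 30 = 365358.
Real time: 365358 / (48) = 60893/8 s.
Target frame: (60893/8) × (30000/1001) = 32621250/143 ≈ 228120.629 → 228121.
At 30 labels/s: frame 228121 → 02:06:44:01.

02:06:44:01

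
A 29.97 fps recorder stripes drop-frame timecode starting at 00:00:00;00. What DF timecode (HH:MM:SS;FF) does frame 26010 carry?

Each 10-minute DF block holds 10 × 60 × 30 − 9 × 2 = 17982 frames. 26010 ÷ 17982 → 1 full block, remainder 8028.
Within the partial block the first minute is 1800 frames and each further minute 1798, so 4 further minute boundaries passed. Total skipped labels = 18 × 1 + 2 × 4 = 26.
Non-drop label index = 26010 + 26 = 26036; at 30 labels/s that is 00:14:27:26, i.e. DF 00:14:27;26.

00:14:27;26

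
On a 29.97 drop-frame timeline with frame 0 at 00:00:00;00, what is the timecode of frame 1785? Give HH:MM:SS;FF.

00:00:59;15

Each 10-minute DF block holds 10 × 60 × 30 − 9 × 2 = 17982 frames. 1785 ÷ 17982 → 0 full blocks, remainder 1785.
Within the partial block the first minute is 1800 frames and each further minute 1798, so 0 further minute boundaries passed. Total skipped labels = 18 × 0 + 2 × 0 = 0.
Non-drop label index = 1785 + 0 = 1785; at 30 labels/s that is 00:00:59:15, i.e. DF 00:00:59;15.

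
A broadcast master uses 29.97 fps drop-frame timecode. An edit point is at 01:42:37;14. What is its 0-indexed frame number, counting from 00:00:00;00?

Complete 10-minute blocks: 10, each 17982 frames → 179820.
Remaining 2 whole minutes in the current block: 1800 + 1 × 1798 = 3598 frames.
Within the current minute: 37 × 30 + 14 − 2 = 1122 (labels ;00/;01 skipped at this minute). Total = 179820 + 3598 + 1122 = 184540.

184540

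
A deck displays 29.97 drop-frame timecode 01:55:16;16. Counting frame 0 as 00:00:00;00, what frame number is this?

207288

Complete 10-minute blocks: 11, each 17982 frames → 197802.
Remaining 5 whole minutes in the current block: 1800 + 4 × 1798 = 8992 frames.
Within the current minute: 16 × 30 + 16 − 2 = 494 (labels ;00/;01 skipped at this minute). Total = 197802 + 8992 + 494 = 207288.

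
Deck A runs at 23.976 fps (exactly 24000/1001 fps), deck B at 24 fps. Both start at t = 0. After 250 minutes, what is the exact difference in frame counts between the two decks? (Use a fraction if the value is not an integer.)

360000/1001 frames

250 min = 15000 s.
A emits 24000/1001 × 15000 = 360000000/1001 frames; B emits 24 × 15000 = 360000.
Difference = 360000/1001 frames (≈ 359.6404); B is ahead of A.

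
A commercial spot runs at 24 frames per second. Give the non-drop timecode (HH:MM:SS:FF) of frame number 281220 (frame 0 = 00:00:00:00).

281220 ÷ 24 = 11717 full seconds, remainder 12 frames.
11717 s = 3 h 15 min 17 s.
Timecode: 03:15:17:12.

03:15:17:12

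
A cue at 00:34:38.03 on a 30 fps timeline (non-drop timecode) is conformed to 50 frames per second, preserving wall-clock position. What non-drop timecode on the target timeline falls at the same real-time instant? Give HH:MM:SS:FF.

00:34:38:05

Source frame index: (0×3600 + 34×60 + 38) × 30 + 3 = 62343.
Real time: 62343 / (30) = 20781/10 s.
Target frame: (20781/10) × (50) = 103905.
At 50 labels/s: frame 103905 → 00:34:38:05.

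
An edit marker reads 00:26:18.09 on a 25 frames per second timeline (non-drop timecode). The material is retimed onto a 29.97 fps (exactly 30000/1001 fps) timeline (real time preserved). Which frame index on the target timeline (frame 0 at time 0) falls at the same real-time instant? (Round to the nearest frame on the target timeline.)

frame 47303

Source frame index: (0×3600 + 26×60 + 18) × 25 + 9 = 39459.
Real time: 39459 / (25) = 39459/25 s.
Target frame: (39459/25) × (30000/1001) = 6764400/143 ≈ 47303.497 → 47303.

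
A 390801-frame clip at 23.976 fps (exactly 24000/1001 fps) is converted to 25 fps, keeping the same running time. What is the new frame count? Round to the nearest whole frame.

407491 frames

Frames at target rate = 390801 × (25) / (24000/1001) = 130397267/320 ≈ 407491.459.
Nearest whole frame: 407491.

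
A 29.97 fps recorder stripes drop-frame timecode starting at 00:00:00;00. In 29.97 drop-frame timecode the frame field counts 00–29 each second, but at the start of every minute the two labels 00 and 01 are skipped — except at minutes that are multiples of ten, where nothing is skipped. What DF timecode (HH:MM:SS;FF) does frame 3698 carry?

00:02:03;12

Each 10-minute DF block holds 10 × 60 × 30 − 9 × 2 = 17982 frames. 3698 ÷ 17982 → 0 full blocks, remainder 3698.
Within the partial block the first minute is 1800 frames and each further minute 1798, so 2 further minute boundaries passed. Total skipped labels = 18 × 0 + 2 × 2 = 4.
Non-drop label index = 3698 + 4 = 3702; at 30 labels/s that is 00:02:03:12, i.e. DF 00:02:03;12.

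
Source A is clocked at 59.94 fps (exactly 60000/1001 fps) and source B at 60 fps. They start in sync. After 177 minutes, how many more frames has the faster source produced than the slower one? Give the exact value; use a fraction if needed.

637200/1001 frames

177 min = 10620 s.
A emits 60000/1001 × 10620 = 637200000/1001 frames; B emits 60 × 10620 = 637200.
Difference = 637200/1001 frames (≈ 636.5634); B is ahead of A.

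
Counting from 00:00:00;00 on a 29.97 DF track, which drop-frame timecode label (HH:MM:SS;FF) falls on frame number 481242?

04:27:37;14

Each 10-minute DF block holds 10 × 60 × 30 − 9 × 2 = 17982 frames. 481242 ÷ 17982 → 26 full blocks, remainder 13710.
Within the partial block the first minute is 1800 frames and each further minute 1798, so 7 further minute boundaries passed. Total skipped labels = 18 × 26 + 2 × 7 = 482.
Non-drop label index = 481242 + 482 = 481724; at 30 labels/s that is 04:27:37:14, i.e. DF 04:27:37;14.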